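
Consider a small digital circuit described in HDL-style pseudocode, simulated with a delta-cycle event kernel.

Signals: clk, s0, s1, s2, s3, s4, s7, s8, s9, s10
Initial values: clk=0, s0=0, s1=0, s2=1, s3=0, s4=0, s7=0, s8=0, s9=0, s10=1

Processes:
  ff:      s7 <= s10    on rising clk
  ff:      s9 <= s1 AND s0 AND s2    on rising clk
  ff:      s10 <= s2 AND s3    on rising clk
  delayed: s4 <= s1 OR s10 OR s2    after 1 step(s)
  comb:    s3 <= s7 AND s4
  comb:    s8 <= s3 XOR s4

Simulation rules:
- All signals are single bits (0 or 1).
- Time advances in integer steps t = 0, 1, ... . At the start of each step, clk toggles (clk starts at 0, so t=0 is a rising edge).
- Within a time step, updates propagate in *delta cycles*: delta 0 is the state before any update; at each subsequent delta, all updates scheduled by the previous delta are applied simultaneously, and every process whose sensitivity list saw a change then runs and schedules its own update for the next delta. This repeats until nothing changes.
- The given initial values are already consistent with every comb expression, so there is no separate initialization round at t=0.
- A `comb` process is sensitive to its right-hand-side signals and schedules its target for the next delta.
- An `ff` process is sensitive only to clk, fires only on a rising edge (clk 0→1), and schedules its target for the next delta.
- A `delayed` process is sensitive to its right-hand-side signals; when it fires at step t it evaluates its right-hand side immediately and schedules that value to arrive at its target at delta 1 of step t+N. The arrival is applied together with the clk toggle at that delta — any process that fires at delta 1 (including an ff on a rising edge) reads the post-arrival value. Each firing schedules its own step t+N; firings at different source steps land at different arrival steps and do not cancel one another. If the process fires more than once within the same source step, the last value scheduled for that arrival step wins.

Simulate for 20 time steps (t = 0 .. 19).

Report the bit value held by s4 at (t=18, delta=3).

1

t0.Δ0 s3=0 s4=0 s9=0 s2=1 s1=0 s8=0 s10=1 s7=0 clk=0 s0=0
t0.Δ1 s3=0 s4=0 s9=0 s2=1 s1=0 s8=0 s10=1 s7=0 clk=1 s0=0
t0.Δ2 s3=0 s4=0 s9=0 s2=1 s1=0 s8=0 s10=0 s7=1 clk=1 s0=0
t1.Δ0 s3=0 s4=0 s9=0 s2=1 s1=0 s8=0 s10=0 s7=1 clk=1 s0=0
t1.Δ1 s3=0 s4=1 s9=0 s2=1 s1=0 s8=0 s10=0 s7=1 clk=0 s0=0
t1.Δ2 s3=1 s4=1 s9=0 s2=1 s1=0 s8=1 s10=0 s7=1 clk=0 s0=0
t1.Δ3 s3=1 s4=1 s9=0 s2=1 s1=0 s8=0 s10=0 s7=1 clk=0 s0=0
t2.Δ0 s3=1 s4=1 s9=0 s2=1 s1=0 s8=0 s10=0 s7=1 clk=0 s0=0
t2.Δ1 s3=1 s4=1 s9=0 s2=1 s1=0 s8=0 s10=0 s7=1 clk=1 s0=0
t2.Δ2 s3=1 s4=1 s9=0 s2=1 s1=0 s8=0 s10=1 s7=0 clk=1 s0=0
t2.Δ3 s3=0 s4=1 s9=0 s2=1 s1=0 s8=0 s10=1 s7=0 clk=1 s0=0
t2.Δ4 s3=0 s4=1 s9=0 s2=1 s1=0 s8=1 s10=1 s7=0 clk=1 s0=0
t3.Δ0 s3=0 s4=1 s9=0 s2=1 s1=0 s8=1 s10=1 s7=0 clk=1 s0=0
t3.Δ1 s3=0 s4=1 s9=0 s2=1 s1=0 s8=1 s10=1 s7=0 clk=0 s0=0
t4.Δ0 s3=0 s4=1 s9=0 s2=1 s1=0 s8=1 s10=1 s7=0 clk=0 s0=0
t4.Δ1 s3=0 s4=1 s9=0 s2=1 s1=0 s8=1 s10=1 s7=0 clk=1 s0=0
t4.Δ2 s3=0 s4=1 s9=0 s2=1 s1=0 s8=1 s10=0 s7=1 clk=1 s0=0
t4.Δ3 s3=1 s4=1 s9=0 s2=1 s1=0 s8=1 s10=0 s7=1 clk=1 s0=0
t4.Δ4 s3=1 s4=1 s9=0 s2=1 s1=0 s8=0 s10=0 s7=1 clk=1 s0=0
t5.Δ0 s3=1 s4=1 s9=0 s2=1 s1=0 s8=0 s10=0 s7=1 clk=1 s0=0
t5.Δ1 s3=1 s4=1 s9=0 s2=1 s1=0 s8=0 s10=0 s7=1 clk=0 s0=0
t6.Δ0 s3=1 s4=1 s9=0 s2=1 s1=0 s8=0 s10=0 s7=1 clk=0 s0=0
t6.Δ1 s3=1 s4=1 s9=0 s2=1 s1=0 s8=0 s10=0 s7=1 clk=1 s0=0
t6.Δ2 s3=1 s4=1 s9=0 s2=1 s1=0 s8=0 s10=1 s7=0 clk=1 s0=0
t6.Δ3 s3=0 s4=1 s9=0 s2=1 s1=0 s8=0 s10=1 s7=0 clk=1 s0=0
t6.Δ4 s3=0 s4=1 s9=0 s2=1 s1=0 s8=1 s10=1 s7=0 clk=1 s0=0
t7.Δ0 s3=0 s4=1 s9=0 s2=1 s1=0 s8=1 s10=1 s7=0 clk=1 s0=0
t7.Δ1 s3=0 s4=1 s9=0 s2=1 s1=0 s8=1 s10=1 s7=0 clk=0 s0=0
t8.Δ0 s3=0 s4=1 s9=0 s2=1 s1=0 s8=1 s10=1 s7=0 clk=0 s0=0
t8.Δ1 s3=0 s4=1 s9=0 s2=1 s1=0 s8=1 s10=1 s7=0 clk=1 s0=0
t8.Δ2 s3=0 s4=1 s9=0 s2=1 s1=0 s8=1 s10=0 s7=1 clk=1 s0=0
t8.Δ3 s3=1 s4=1 s9=0 s2=1 s1=0 s8=1 s10=0 s7=1 clk=1 s0=0
t8.Δ4 s3=1 s4=1 s9=0 s2=1 s1=0 s8=0 s10=0 s7=1 clk=1 s0=0
t9.Δ0 s3=1 s4=1 s9=0 s2=1 s1=0 s8=0 s10=0 s7=1 clk=1 s0=0
t9.Δ1 s3=1 s4=1 s9=0 s2=1 s1=0 s8=0 s10=0 s7=1 clk=0 s0=0
t10.Δ0 s3=1 s4=1 s9=0 s2=1 s1=0 s8=0 s10=0 s7=1 clk=0 s0=0
t10.Δ1 s3=1 s4=1 s9=0 s2=1 s1=0 s8=0 s10=0 s7=1 clk=1 s0=0
t10.Δ2 s3=1 s4=1 s9=0 s2=1 s1=0 s8=0 s10=1 s7=0 clk=1 s0=0
t10.Δ3 s3=0 s4=1 s9=0 s2=1 s1=0 s8=0 s10=1 s7=0 clk=1 s0=0
t10.Δ4 s3=0 s4=1 s9=0 s2=1 s1=0 s8=1 s10=1 s7=0 clk=1 s0=0
t11.Δ0 s3=0 s4=1 s9=0 s2=1 s1=0 s8=1 s10=1 s7=0 clk=1 s0=0
t11.Δ1 s3=0 s4=1 s9=0 s2=1 s1=0 s8=1 s10=1 s7=0 clk=0 s0=0
t12.Δ0 s3=0 s4=1 s9=0 s2=1 s1=0 s8=1 s10=1 s7=0 clk=0 s0=0
t12.Δ1 s3=0 s4=1 s9=0 s2=1 s1=0 s8=1 s10=1 s7=0 clk=1 s0=0
t12.Δ2 s3=0 s4=1 s9=0 s2=1 s1=0 s8=1 s10=0 s7=1 clk=1 s0=0
t12.Δ3 s3=1 s4=1 s9=0 s2=1 s1=0 s8=1 s10=0 s7=1 clk=1 s0=0
t12.Δ4 s3=1 s4=1 s9=0 s2=1 s1=0 s8=0 s10=0 s7=1 clk=1 s0=0
t13.Δ0 s3=1 s4=1 s9=0 s2=1 s1=0 s8=0 s10=0 s7=1 clk=1 s0=0
t13.Δ1 s3=1 s4=1 s9=0 s2=1 s1=0 s8=0 s10=0 s7=1 clk=0 s0=0
t14.Δ0 s3=1 s4=1 s9=0 s2=1 s1=0 s8=0 s10=0 s7=1 clk=0 s0=0
t14.Δ1 s3=1 s4=1 s9=0 s2=1 s1=0 s8=0 s10=0 s7=1 clk=1 s0=0
t14.Δ2 s3=1 s4=1 s9=0 s2=1 s1=0 s8=0 s10=1 s7=0 clk=1 s0=0
t14.Δ3 s3=0 s4=1 s9=0 s2=1 s1=0 s8=0 s10=1 s7=0 clk=1 s0=0
t14.Δ4 s3=0 s4=1 s9=0 s2=1 s1=0 s8=1 s10=1 s7=0 clk=1 s0=0
t15.Δ0 s3=0 s4=1 s9=0 s2=1 s1=0 s8=1 s10=1 s7=0 clk=1 s0=0
t15.Δ1 s3=0 s4=1 s9=0 s2=1 s1=0 s8=1 s10=1 s7=0 clk=0 s0=0
t16.Δ0 s3=0 s4=1 s9=0 s2=1 s1=0 s8=1 s10=1 s7=0 clk=0 s0=0
t16.Δ1 s3=0 s4=1 s9=0 s2=1 s1=0 s8=1 s10=1 s7=0 clk=1 s0=0
t16.Δ2 s3=0 s4=1 s9=0 s2=1 s1=0 s8=1 s10=0 s7=1 clk=1 s0=0
t16.Δ3 s3=1 s4=1 s9=0 s2=1 s1=0 s8=1 s10=0 s7=1 clk=1 s0=0
t16.Δ4 s3=1 s4=1 s9=0 s2=1 s1=0 s8=0 s10=0 s7=1 clk=1 s0=0
t17.Δ0 s3=1 s4=1 s9=0 s2=1 s1=0 s8=0 s10=0 s7=1 clk=1 s0=0
t17.Δ1 s3=1 s4=1 s9=0 s2=1 s1=0 s8=0 s10=0 s7=1 clk=0 s0=0
t18.Δ0 s3=1 s4=1 s9=0 s2=1 s1=0 s8=0 s10=0 s7=1 clk=0 s0=0
t18.Δ1 s3=1 s4=1 s9=0 s2=1 s1=0 s8=0 s10=0 s7=1 clk=1 s0=0
t18.Δ2 s3=1 s4=1 s9=0 s2=1 s1=0 s8=0 s10=1 s7=0 clk=1 s0=0
t18.Δ3 s3=0 s4=1 s9=0 s2=1 s1=0 s8=0 s10=1 s7=0 clk=1 s0=0
t18.Δ4 s3=0 s4=1 s9=0 s2=1 s1=0 s8=1 s10=1 s7=0 clk=1 s0=0
t19.Δ0 s3=0 s4=1 s9=0 s2=1 s1=0 s8=1 s10=1 s7=0 clk=1 s0=0
t19.Δ1 s3=0 s4=1 s9=0 s2=1 s1=0 s8=1 s10=1 s7=0 clk=0 s0=0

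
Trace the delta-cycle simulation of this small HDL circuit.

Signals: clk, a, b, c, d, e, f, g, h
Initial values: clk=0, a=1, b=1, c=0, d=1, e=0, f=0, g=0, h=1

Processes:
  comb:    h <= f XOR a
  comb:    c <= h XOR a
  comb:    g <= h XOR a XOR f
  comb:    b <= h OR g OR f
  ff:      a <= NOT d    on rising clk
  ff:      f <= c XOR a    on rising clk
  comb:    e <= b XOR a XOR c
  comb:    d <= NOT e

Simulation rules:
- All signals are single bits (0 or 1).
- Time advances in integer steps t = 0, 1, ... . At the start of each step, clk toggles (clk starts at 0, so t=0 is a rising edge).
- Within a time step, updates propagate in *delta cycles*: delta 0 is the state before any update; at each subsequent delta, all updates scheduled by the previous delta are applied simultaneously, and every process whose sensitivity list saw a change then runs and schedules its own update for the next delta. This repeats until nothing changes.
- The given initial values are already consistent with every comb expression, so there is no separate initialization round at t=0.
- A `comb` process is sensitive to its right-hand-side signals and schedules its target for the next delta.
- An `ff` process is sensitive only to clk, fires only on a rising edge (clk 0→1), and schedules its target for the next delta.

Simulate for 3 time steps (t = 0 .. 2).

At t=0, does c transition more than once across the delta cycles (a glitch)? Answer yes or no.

no

[bits: clk,c,g,h,f,d,e,a,b]
t=0: Δ0=000101011 Δ1=100101011 Δ2=100111001 Δ3=110111101 Δ4=110110001 Δ5=110111001 | 5Δ
t=1: Δ0=110111001 Δ1=010111001 | 1Δ
t=2: Δ0=010111001 Δ1=110111001 | 1Δ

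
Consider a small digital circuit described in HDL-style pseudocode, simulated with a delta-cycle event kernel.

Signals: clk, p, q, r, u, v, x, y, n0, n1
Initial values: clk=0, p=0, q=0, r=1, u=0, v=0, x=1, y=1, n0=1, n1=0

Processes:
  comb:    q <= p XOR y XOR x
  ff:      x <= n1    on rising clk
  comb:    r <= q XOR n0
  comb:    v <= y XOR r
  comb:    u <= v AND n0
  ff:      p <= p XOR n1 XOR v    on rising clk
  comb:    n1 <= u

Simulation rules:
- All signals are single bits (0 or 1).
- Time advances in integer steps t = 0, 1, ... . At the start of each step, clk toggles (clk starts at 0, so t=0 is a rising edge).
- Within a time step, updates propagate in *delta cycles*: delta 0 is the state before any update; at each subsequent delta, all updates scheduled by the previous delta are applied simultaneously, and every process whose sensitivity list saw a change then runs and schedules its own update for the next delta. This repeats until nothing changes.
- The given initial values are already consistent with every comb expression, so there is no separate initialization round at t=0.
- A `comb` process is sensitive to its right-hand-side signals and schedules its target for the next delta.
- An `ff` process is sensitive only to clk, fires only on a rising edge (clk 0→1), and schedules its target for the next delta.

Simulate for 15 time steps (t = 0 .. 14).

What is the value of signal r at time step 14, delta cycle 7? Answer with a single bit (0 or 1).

t=0 Δ0: u=0 x=1 q=0 r=1 n1=0 clk=0 p=0 y=1 n0=1 v=0
  Δ1: clk:0→1
  Δ2: x:1→0
  Δ3: q:0→1
  Δ4: r:1→0
  Δ5: v:0→1
  Δ6: u:0→1
  Δ7: n1:0→1
  (7Δ to stable)
t=1 Δ0: u=1 x=0 q=1 r=0 n1=1 clk=1 p=0 y=1 n0=1 v=1
  Δ1: clk:1→0
  (1Δ to stable)
t=2 Δ0: u=1 x=0 q=1 r=0 n1=1 clk=0 p=0 y=1 n0=1 v=1
  Δ1: clk:0→1
  Δ2: x:0→1
  Δ3: q:1→0
  Δ4: r:0→1
  Δ5: v:1→0
  Δ6: u:1→0
  Δ7: n1:1→0
  (7Δ to stable)
t=3 Δ0: u=0 x=1 q=0 r=1 n1=0 clk=1 p=0 y=1 n0=1 v=0
  Δ1: clk:1→0
  (1Δ to stable)
t=4 Δ0: u=0 x=1 q=0 r=1 n1=0 clk=0 p=0 y=1 n0=1 v=0
  Δ1: clk:0→1
  Δ2: x:1→0
  Δ3: q:0→1
  Δ4: r:1→0
  Δ5: v:0→1
  Δ6: u:0→1
  Δ7: n1:0→1
  (7Δ to stable)
t=5 Δ0: u=1 x=0 q=1 r=0 n1=1 clk=1 p=0 y=1 n0=1 v=1
  Δ1: clk:1→0
  (1Δ to stable)
t=6 Δ0: u=1 x=0 q=1 r=0 n1=1 clk=0 p=0 y=1 n0=1 v=1
  Δ1: clk:0→1
  Δ2: x:0→1
  Δ3: q:1→0
  Δ4: r:0→1
  Δ5: v:1→0
  Δ6: u:1→0
  Δ7: n1:1→0
  (7Δ to stable)
t=7 Δ0: u=0 x=1 q=0 r=1 n1=0 clk=1 p=0 y=1 n0=1 v=0
  Δ1: clk:1→0
  (1Δ to stable)
t=8 Δ0: u=0 x=1 q=0 r=1 n1=0 clk=0 p=0 y=1 n0=1 v=0
  Δ1: clk:0→1
  Δ2: x:1→0
  Δ3: q:0→1
  Δ4: r:1→0
  Δ5: v:0→1
  Δ6: u:0→1
  Δ7: n1:0→1
  (7Δ to stable)
t=9 Δ0: u=1 x=0 q=1 r=0 n1=1 clk=1 p=0 y=1 n0=1 v=1
  Δ1: clk:1→0
  (1Δ to stable)
t=10 Δ0: u=1 x=0 q=1 r=0 n1=1 clk=0 p=0 y=1 n0=1 v=1
  Δ1: clk:0→1
  Δ2: x:0→1
  Δ3: q:1→0
  Δ4: r:0→1
  Δ5: v:1→0
  Δ6: u:1→0
  Δ7: n1:1→0
  (7Δ to stable)
t=11 Δ0: u=0 x=1 q=0 r=1 n1=0 clk=1 p=0 y=1 n0=1 v=0
  Δ1: clk:1→0
  (1Δ to stable)
t=12 Δ0: u=0 x=1 q=0 r=1 n1=0 clk=0 p=0 y=1 n0=1 v=0
  Δ1: clk:0→1
  Δ2: x:1→0
  Δ3: q:0→1
  Δ4: r:1→0
  Δ5: v:0→1
  Δ6: u:0→1
  Δ7: n1:0→1
  (7Δ to stable)
t=13 Δ0: u=1 x=0 q=1 r=0 n1=1 clk=1 p=0 y=1 n0=1 v=1
  Δ1: clk:1→0
  (1Δ to stable)
t=14 Δ0: u=1 x=0 q=1 r=0 n1=1 clk=0 p=0 y=1 n0=1 v=1
  Δ1: clk:0→1
  Δ2: x:0→1
  Δ3: q:1→0
  Δ4: r:0→1
  Δ5: v:1→0
  Δ6: u:1→0
  Δ7: n1:1→0
  (7Δ to stable)

1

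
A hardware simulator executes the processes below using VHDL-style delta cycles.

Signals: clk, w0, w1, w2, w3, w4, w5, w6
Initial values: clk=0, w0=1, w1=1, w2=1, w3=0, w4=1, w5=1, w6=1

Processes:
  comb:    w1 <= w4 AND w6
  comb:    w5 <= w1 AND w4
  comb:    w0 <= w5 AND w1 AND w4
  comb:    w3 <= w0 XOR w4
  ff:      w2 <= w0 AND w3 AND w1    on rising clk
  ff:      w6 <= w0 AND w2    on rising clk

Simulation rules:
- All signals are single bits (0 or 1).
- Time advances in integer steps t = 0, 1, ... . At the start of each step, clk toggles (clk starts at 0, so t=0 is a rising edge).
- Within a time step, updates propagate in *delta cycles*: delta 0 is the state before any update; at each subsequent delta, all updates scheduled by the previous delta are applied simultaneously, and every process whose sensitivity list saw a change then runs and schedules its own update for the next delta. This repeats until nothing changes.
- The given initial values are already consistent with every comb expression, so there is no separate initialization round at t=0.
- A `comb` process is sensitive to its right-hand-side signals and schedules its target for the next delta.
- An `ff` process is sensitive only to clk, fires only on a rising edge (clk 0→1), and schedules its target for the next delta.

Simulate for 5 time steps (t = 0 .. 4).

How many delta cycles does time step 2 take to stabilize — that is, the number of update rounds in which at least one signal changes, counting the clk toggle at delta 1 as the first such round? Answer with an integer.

t=0 Δ0: w3=0 w5=1 w1=1 clk=0 w0=1 w6=1 w2=1 w4=1
  Δ1: clk:0→1
  Δ2: w2:1→0
  (2Δ to stable)
t=1 Δ0: w3=0 w5=1 w1=1 clk=1 w0=1 w6=1 w2=0 w4=1
  Δ1: clk:1→0
  (1Δ to stable)
t=2 Δ0: w3=0 w5=1 w1=1 clk=0 w0=1 w6=1 w2=0 w4=1
  Δ1: clk:0→1
  Δ2: w6:1→0
  Δ3: w1:1→0
  Δ4: w5:1→0, w0:1→0
  Δ5: w3:0→1
  (5Δ to stable)
t=3 Δ0: w3=1 w5=0 w1=0 clk=1 w0=0 w6=0 w2=0 w4=1
  Δ1: clk:1→0
  (1Δ to stable)
t=4 Δ0: w3=1 w5=0 w1=0 clk=0 w0=0 w6=0 w2=0 w4=1
  Δ1: clk:0→1
  (1Δ to stable)

5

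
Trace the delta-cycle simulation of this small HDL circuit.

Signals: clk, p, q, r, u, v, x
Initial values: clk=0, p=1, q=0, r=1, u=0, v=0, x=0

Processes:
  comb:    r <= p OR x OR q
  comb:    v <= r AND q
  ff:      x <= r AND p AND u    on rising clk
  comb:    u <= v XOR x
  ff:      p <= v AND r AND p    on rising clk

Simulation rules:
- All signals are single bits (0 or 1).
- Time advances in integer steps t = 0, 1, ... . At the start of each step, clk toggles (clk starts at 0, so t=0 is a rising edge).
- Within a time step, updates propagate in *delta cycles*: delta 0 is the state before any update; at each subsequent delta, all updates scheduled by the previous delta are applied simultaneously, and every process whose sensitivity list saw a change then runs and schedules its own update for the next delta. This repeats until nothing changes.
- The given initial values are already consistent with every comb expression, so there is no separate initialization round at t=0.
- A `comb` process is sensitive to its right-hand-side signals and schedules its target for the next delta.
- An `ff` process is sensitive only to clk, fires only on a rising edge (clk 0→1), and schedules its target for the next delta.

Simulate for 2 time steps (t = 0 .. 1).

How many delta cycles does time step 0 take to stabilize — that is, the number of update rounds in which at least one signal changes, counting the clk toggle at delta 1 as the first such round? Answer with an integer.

3

t=0 Δ0: p=1 v=0 r=1 x=0 clk=0 q=0 u=0
  Δ1: clk:0→1
  Δ2: p:1→0
  Δ3: r:1→0
  (3Δ to stable)
t=1 Δ0: p=0 v=0 r=0 x=0 clk=1 q=0 u=0
  Δ1: clk:1→0
  (1Δ to stable)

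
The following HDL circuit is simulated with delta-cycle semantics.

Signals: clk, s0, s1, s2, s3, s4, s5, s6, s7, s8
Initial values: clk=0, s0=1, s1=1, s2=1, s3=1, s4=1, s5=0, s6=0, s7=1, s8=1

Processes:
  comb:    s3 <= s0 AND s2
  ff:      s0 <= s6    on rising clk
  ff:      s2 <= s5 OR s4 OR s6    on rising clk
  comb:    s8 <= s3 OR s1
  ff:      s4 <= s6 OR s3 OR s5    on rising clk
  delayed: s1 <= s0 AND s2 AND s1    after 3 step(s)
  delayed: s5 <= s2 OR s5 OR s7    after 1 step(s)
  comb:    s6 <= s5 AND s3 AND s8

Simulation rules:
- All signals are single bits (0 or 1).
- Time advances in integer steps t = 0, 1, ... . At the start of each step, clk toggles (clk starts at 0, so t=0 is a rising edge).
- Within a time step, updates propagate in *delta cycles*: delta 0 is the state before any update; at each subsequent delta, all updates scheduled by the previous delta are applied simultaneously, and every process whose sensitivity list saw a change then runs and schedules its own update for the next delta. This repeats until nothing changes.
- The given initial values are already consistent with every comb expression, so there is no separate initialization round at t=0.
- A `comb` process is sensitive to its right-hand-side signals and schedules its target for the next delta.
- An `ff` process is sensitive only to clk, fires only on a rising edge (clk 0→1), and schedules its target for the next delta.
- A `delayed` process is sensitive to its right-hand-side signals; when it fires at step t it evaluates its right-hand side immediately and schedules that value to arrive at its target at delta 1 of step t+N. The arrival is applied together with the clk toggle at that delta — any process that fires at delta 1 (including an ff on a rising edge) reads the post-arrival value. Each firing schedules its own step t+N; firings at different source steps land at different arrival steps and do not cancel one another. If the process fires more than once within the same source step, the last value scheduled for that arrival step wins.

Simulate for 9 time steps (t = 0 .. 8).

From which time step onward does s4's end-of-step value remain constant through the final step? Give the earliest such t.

6

[bits: s8,clk,s5,s3,s4,s7,s6,s0,s2,s1]
t=0: Δ0=1001110111 Δ1=1101110111 Δ2=1101110011 Δ3=1100110011 | 3Δ
t=1: Δ0=1100110011 Δ1=1000110011 | 1Δ
t=2: Δ0=1000110011 Δ1=1100110011 Δ2=1100010011 | 2Δ
t=3: Δ0=1100010011 Δ1=1000010010 Δ2=0000010010 | 2Δ
t=4: Δ0=0000010010 Δ1=0100010010 Δ2=0100010000 | 2Δ
t=5: Δ0=0100010000 Δ1=0010010000 | 1Δ
t=6: Δ0=0010010000 Δ1=0110010000 Δ2=0110110010 | 2Δ
t=7: Δ0=0110110010 Δ1=0010110010 | 1Δ
t=8: Δ0=0010110010 Δ1=0110110010 | 1Δ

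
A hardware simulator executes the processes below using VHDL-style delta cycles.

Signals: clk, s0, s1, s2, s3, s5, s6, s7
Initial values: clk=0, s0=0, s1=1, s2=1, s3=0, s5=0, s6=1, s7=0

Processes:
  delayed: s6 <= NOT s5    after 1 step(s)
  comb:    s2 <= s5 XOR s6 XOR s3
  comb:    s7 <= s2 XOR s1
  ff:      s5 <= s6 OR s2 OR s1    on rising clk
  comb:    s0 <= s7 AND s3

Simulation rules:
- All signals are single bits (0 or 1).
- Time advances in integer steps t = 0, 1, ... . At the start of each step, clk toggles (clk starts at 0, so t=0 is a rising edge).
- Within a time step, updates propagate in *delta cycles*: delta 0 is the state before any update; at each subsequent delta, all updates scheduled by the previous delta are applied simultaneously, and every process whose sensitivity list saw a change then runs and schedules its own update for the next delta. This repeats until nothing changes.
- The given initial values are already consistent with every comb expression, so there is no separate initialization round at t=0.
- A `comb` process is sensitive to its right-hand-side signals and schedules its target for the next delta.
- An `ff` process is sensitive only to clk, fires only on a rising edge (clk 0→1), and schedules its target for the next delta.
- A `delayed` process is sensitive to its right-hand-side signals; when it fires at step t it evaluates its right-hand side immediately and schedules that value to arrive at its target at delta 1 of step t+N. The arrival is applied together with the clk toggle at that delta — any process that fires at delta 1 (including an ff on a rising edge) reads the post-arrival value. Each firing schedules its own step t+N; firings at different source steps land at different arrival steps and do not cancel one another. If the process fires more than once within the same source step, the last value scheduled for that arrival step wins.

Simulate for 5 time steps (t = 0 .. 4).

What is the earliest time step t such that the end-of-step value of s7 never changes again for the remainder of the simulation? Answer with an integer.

t=0 Δ0: s1=1 s7=0 s6=1 s0=0 s3=0 s2=1 clk=0 s5=0
  Δ1: clk:0→1
  Δ2: s5:0→1
  Δ3: s2:1→0
  Δ4: s7:0→1
  (4Δ to stable)
t=1 Δ0: s1=1 s7=1 s6=1 s0=0 s3=0 s2=0 clk=1 s5=1
  Δ1: s6:1→0, clk:1→0
  Δ2: s2:0→1
  Δ3: s7:1→0
  (3Δ to stable)
t=2 Δ0: s1=1 s7=0 s6=0 s0=0 s3=0 s2=1 clk=0 s5=1
  Δ1: clk:0→1
  (1Δ to stable)
t=3 Δ0: s1=1 s7=0 s6=0 s0=0 s3=0 s2=1 clk=1 s5=1
  Δ1: clk:1→0
  (1Δ to stable)
t=4 Δ0: s1=1 s7=0 s6=0 s0=0 s3=0 s2=1 clk=0 s5=1
  Δ1: clk:0→1
  (1Δ to stable)

1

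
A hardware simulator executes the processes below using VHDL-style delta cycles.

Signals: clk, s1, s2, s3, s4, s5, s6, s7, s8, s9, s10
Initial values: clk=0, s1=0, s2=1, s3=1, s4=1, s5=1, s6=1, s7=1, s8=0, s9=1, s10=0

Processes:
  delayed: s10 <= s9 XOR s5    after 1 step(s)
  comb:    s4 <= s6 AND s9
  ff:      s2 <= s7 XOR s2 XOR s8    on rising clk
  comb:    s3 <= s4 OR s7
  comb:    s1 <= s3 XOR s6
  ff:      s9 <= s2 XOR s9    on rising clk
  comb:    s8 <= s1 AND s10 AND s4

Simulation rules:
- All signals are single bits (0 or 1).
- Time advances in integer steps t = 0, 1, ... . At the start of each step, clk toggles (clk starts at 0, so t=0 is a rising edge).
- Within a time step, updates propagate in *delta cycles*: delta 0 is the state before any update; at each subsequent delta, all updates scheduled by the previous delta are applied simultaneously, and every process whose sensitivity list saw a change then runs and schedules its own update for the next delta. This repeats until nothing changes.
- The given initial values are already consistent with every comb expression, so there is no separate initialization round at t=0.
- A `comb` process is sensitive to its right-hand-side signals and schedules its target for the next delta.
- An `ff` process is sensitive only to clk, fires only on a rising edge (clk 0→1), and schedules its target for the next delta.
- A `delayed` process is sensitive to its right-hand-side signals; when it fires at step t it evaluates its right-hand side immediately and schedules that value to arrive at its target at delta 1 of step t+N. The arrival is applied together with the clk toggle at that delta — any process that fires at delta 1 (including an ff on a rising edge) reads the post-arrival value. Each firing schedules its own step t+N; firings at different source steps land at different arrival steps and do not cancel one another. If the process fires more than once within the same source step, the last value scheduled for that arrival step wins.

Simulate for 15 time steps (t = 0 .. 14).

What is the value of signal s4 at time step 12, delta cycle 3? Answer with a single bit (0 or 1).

1

t0.Δ0 s5=1 s6=1 s2=1 clk=0 s9=1 s8=0 s1=0 s3=1 s7=1 s4=1 s10=0
t0.Δ1 s5=1 s6=1 s2=1 clk=1 s9=1 s8=0 s1=0 s3=1 s7=1 s4=1 s10=0
t0.Δ2 s5=1 s6=1 s2=0 clk=1 s9=0 s8=0 s1=0 s3=1 s7=1 s4=1 s10=0
t0.Δ3 s5=1 s6=1 s2=0 clk=1 s9=0 s8=0 s1=0 s3=1 s7=1 s4=0 s10=0
t1.Δ0 s5=1 s6=1 s2=0 clk=1 s9=0 s8=0 s1=0 s3=1 s7=1 s4=0 s10=0
t1.Δ1 s5=1 s6=1 s2=0 clk=0 s9=0 s8=0 s1=0 s3=1 s7=1 s4=0 s10=1
t2.Δ0 s5=1 s6=1 s2=0 clk=0 s9=0 s8=0 s1=0 s3=1 s7=1 s4=0 s10=1
t2.Δ1 s5=1 s6=1 s2=0 clk=1 s9=0 s8=0 s1=0 s3=1 s7=1 s4=0 s10=1
t2.Δ2 s5=1 s6=1 s2=1 clk=1 s9=0 s8=0 s1=0 s3=1 s7=1 s4=0 s10=1
t3.Δ0 s5=1 s6=1 s2=1 clk=1 s9=0 s8=0 s1=0 s3=1 s7=1 s4=0 s10=1
t3.Δ1 s5=1 s6=1 s2=1 clk=0 s9=0 s8=0 s1=0 s3=1 s7=1 s4=0 s10=1
t4.Δ0 s5=1 s6=1 s2=1 clk=0 s9=0 s8=0 s1=0 s3=1 s7=1 s4=0 s10=1
t4.Δ1 s5=1 s6=1 s2=1 clk=1 s9=0 s8=0 s1=0 s3=1 s7=1 s4=0 s10=1
t4.Δ2 s5=1 s6=1 s2=0 clk=1 s9=1 s8=0 s1=0 s3=1 s7=1 s4=0 s10=1
t4.Δ3 s5=1 s6=1 s2=0 clk=1 s9=1 s8=0 s1=0 s3=1 s7=1 s4=1 s10=1
t5.Δ0 s5=1 s6=1 s2=0 clk=1 s9=1 s8=0 s1=0 s3=1 s7=1 s4=1 s10=1
t5.Δ1 s5=1 s6=1 s2=0 clk=0 s9=1 s8=0 s1=0 s3=1 s7=1 s4=1 s10=0
t6.Δ0 s5=1 s6=1 s2=0 clk=0 s9=1 s8=0 s1=0 s3=1 s7=1 s4=1 s10=0
t6.Δ1 s5=1 s6=1 s2=0 clk=1 s9=1 s8=0 s1=0 s3=1 s7=1 s4=1 s10=0
t6.Δ2 s5=1 s6=1 s2=1 clk=1 s9=1 s8=0 s1=0 s3=1 s7=1 s4=1 s10=0
t7.Δ0 s5=1 s6=1 s2=1 clk=1 s9=1 s8=0 s1=0 s3=1 s7=1 s4=1 s10=0
t7.Δ1 s5=1 s6=1 s2=1 clk=0 s9=1 s8=0 s1=0 s3=1 s7=1 s4=1 s10=0
t8.Δ0 s5=1 s6=1 s2=1 clk=0 s9=1 s8=0 s1=0 s3=1 s7=1 s4=1 s10=0
t8.Δ1 s5=1 s6=1 s2=1 clk=1 s9=1 s8=0 s1=0 s3=1 s7=1 s4=1 s10=0
t8.Δ2 s5=1 s6=1 s2=0 clk=1 s9=0 s8=0 s1=0 s3=1 s7=1 s4=1 s10=0
t8.Δ3 s5=1 s6=1 s2=0 clk=1 s9=0 s8=0 s1=0 s3=1 s7=1 s4=0 s10=0
t9.Δ0 s5=1 s6=1 s2=0 clk=1 s9=0 s8=0 s1=0 s3=1 s7=1 s4=0 s10=0
t9.Δ1 s5=1 s6=1 s2=0 clk=0 s9=0 s8=0 s1=0 s3=1 s7=1 s4=0 s10=1
t10.Δ0 s5=1 s6=1 s2=0 clk=0 s9=0 s8=0 s1=0 s3=1 s7=1 s4=0 s10=1
t10.Δ1 s5=1 s6=1 s2=0 clk=1 s9=0 s8=0 s1=0 s3=1 s7=1 s4=0 s10=1
t10.Δ2 s5=1 s6=1 s2=1 clk=1 s9=0 s8=0 s1=0 s3=1 s7=1 s4=0 s10=1
t11.Δ0 s5=1 s6=1 s2=1 clk=1 s9=0 s8=0 s1=0 s3=1 s7=1 s4=0 s10=1
t11.Δ1 s5=1 s6=1 s2=1 clk=0 s9=0 s8=0 s1=0 s3=1 s7=1 s4=0 s10=1
t12.Δ0 s5=1 s6=1 s2=1 clk=0 s9=0 s8=0 s1=0 s3=1 s7=1 s4=0 s10=1
t12.Δ1 s5=1 s6=1 s2=1 clk=1 s9=0 s8=0 s1=0 s3=1 s7=1 s4=0 s10=1
t12.Δ2 s5=1 s6=1 s2=0 clk=1 s9=1 s8=0 s1=0 s3=1 s7=1 s4=0 s10=1
t12.Δ3 s5=1 s6=1 s2=0 clk=1 s9=1 s8=0 s1=0 s3=1 s7=1 s4=1 s10=1
t13.Δ0 s5=1 s6=1 s2=0 clk=1 s9=1 s8=0 s1=0 s3=1 s7=1 s4=1 s10=1
t13.Δ1 s5=1 s6=1 s2=0 clk=0 s9=1 s8=0 s1=0 s3=1 s7=1 s4=1 s10=0
t14.Δ0 s5=1 s6=1 s2=0 clk=0 s9=1 s8=0 s1=0 s3=1 s7=1 s4=1 s10=0
t14.Δ1 s5=1 s6=1 s2=0 clk=1 s9=1 s8=0 s1=0 s3=1 s7=1 s4=1 s10=0
t14.Δ2 s5=1 s6=1 s2=1 clk=1 s9=1 s8=0 s1=0 s3=1 s7=1 s4=1 s10=0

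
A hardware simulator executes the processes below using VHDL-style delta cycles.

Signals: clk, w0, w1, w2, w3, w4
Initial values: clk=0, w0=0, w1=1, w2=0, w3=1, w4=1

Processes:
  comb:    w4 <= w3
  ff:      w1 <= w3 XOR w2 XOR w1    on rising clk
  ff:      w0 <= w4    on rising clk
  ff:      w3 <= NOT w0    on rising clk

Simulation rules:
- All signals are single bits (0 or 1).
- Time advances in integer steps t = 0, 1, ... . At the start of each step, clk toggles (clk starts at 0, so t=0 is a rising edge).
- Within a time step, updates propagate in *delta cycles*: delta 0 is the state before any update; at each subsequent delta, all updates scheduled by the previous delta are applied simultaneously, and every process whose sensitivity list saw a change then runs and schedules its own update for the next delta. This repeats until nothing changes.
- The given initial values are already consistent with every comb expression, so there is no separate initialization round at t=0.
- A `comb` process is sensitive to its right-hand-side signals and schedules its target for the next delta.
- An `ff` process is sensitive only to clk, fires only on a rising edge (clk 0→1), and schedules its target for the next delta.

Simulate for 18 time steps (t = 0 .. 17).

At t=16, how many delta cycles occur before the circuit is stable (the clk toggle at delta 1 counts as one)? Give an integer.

t=0 Δ0: w2=0 w3=1 w1=1 clk=0 w4=1 w0=0
  Δ1: clk:0→1
  Δ2: w1:1→0, w0:0→1
  (2Δ to stable)
t=1 Δ0: w2=0 w3=1 w1=0 clk=1 w4=1 w0=1
  Δ1: clk:1→0
  (1Δ to stable)
t=2 Δ0: w2=0 w3=1 w1=0 clk=0 w4=1 w0=1
  Δ1: clk:0→1
  Δ2: w3:1→0, w1:0→1
  Δ3: w4:1→0
  (3Δ to stable)
t=3 Δ0: w2=0 w3=0 w1=1 clk=1 w4=0 w0=1
  Δ1: clk:1→0
  (1Δ to stable)
t=4 Δ0: w2=0 w3=0 w1=1 clk=0 w4=0 w0=1
  Δ1: clk:0→1
  Δ2: w0:1→0
  (2Δ to stable)
t=5 Δ0: w2=0 w3=0 w1=1 clk=1 w4=0 w0=0
  Δ1: clk:1→0
  (1Δ to stable)
t=6 Δ0: w2=0 w3=0 w1=1 clk=0 w4=0 w0=0
  Δ1: clk:0→1
  Δ2: w3:0→1
  Δ3: w4:0→1
  (3Δ to stable)
t=7 Δ0: w2=0 w3=1 w1=1 clk=1 w4=1 w0=0
  Δ1: clk:1→0
  (1Δ to stable)
t=8 Δ0: w2=0 w3=1 w1=1 clk=0 w4=1 w0=0
  Δ1: clk:0→1
  Δ2: w1:1→0, w0:0→1
  (2Δ to stable)
t=9 Δ0: w2=0 w3=1 w1=0 clk=1 w4=1 w0=1
  Δ1: clk:1→0
  (1Δ to stable)
t=10 Δ0: w2=0 w3=1 w1=0 clk=0 w4=1 w0=1
  Δ1: clk:0→1
  Δ2: w3:1→0, w1:0→1
  Δ3: w4:1→0
  (3Δ to stable)
t=11 Δ0: w2=0 w3=0 w1=1 clk=1 w4=0 w0=1
  Δ1: clk:1→0
  (1Δ to stable)
t=12 Δ0: w2=0 w3=0 w1=1 clk=0 w4=0 w0=1
  Δ1: clk:0→1
  Δ2: w0:1→0
  (2Δ to stable)
t=13 Δ0: w2=0 w3=0 w1=1 clk=1 w4=0 w0=0
  Δ1: clk:1→0
  (1Δ to stable)
t=14 Δ0: w2=0 w3=0 w1=1 clk=0 w4=0 w0=0
  Δ1: clk:0→1
  Δ2: w3:0→1
  Δ3: w4:0→1
  (3Δ to stable)
t=15 Δ0: w2=0 w3=1 w1=1 clk=1 w4=1 w0=0
  Δ1: clk:1→0
  (1Δ to stable)
t=16 Δ0: w2=0 w3=1 w1=1 clk=0 w4=1 w0=0
  Δ1: clk:0→1
  Δ2: w1:1→0, w0:0→1
  (2Δ to stable)
t=17 Δ0: w2=0 w3=1 w1=0 clk=1 w4=1 w0=1
  Δ1: clk:1→0
  (1Δ to stable)

2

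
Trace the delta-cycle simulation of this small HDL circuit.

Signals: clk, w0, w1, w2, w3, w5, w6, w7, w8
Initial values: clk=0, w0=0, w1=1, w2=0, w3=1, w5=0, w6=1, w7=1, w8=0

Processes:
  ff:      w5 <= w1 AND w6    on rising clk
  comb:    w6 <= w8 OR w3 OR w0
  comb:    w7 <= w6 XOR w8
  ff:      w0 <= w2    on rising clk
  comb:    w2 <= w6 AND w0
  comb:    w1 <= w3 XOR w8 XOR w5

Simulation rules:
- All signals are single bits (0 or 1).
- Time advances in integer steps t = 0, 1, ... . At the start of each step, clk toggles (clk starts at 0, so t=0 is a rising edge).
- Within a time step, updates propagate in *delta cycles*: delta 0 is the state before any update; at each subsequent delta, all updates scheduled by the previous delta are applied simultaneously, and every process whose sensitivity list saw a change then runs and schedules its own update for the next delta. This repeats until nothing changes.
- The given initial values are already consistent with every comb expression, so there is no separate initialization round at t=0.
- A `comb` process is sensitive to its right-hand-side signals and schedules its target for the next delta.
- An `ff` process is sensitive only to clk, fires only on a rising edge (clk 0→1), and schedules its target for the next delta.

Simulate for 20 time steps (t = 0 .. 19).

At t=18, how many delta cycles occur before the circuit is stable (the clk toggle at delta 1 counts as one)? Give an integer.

t0.Δ0 w0=0 w2=0 w8=0 w7=1 w1=1 w3=1 w5=0 w6=1 clk=0
t0.Δ1 w0=0 w2=0 w8=0 w7=1 w1=1 w3=1 w5=0 w6=1 clk=1
t0.Δ2 w0=0 w2=0 w8=0 w7=1 w1=1 w3=1 w5=1 w6=1 clk=1
t0.Δ3 w0=0 w2=0 w8=0 w7=1 w1=0 w3=1 w5=1 w6=1 clk=1
t1.Δ0 w0=0 w2=0 w8=0 w7=1 w1=0 w3=1 w5=1 w6=1 clk=1
t1.Δ1 w0=0 w2=0 w8=0 w7=1 w1=0 w3=1 w5=1 w6=1 clk=0
t2.Δ0 w0=0 w2=0 w8=0 w7=1 w1=0 w3=1 w5=1 w6=1 clk=0
t2.Δ1 w0=0 w2=0 w8=0 w7=1 w1=0 w3=1 w5=1 w6=1 clk=1
t2.Δ2 w0=0 w2=0 w8=0 w7=1 w1=0 w3=1 w5=0 w6=1 clk=1
t2.Δ3 w0=0 w2=0 w8=0 w7=1 w1=1 w3=1 w5=0 w6=1 clk=1
t3.Δ0 w0=0 w2=0 w8=0 w7=1 w1=1 w3=1 w5=0 w6=1 clk=1
t3.Δ1 w0=0 w2=0 w8=0 w7=1 w1=1 w3=1 w5=0 w6=1 clk=0
t4.Δ0 w0=0 w2=0 w8=0 w7=1 w1=1 w3=1 w5=0 w6=1 clk=0
t4.Δ1 w0=0 w2=0 w8=0 w7=1 w1=1 w3=1 w5=0 w6=1 clk=1
t4.Δ2 w0=0 w2=0 w8=0 w7=1 w1=1 w3=1 w5=1 w6=1 clk=1
t4.Δ3 w0=0 w2=0 w8=0 w7=1 w1=0 w3=1 w5=1 w6=1 clk=1
t5.Δ0 w0=0 w2=0 w8=0 w7=1 w1=0 w3=1 w5=1 w6=1 clk=1
t5.Δ1 w0=0 w2=0 w8=0 w7=1 w1=0 w3=1 w5=1 w6=1 clk=0
t6.Δ0 w0=0 w2=0 w8=0 w7=1 w1=0 w3=1 w5=1 w6=1 clk=0
t6.Δ1 w0=0 w2=0 w8=0 w7=1 w1=0 w3=1 w5=1 w6=1 clk=1
t6.Δ2 w0=0 w2=0 w8=0 w7=1 w1=0 w3=1 w5=0 w6=1 clk=1
t6.Δ3 w0=0 w2=0 w8=0 w7=1 w1=1 w3=1 w5=0 w6=1 clk=1
t7.Δ0 w0=0 w2=0 w8=0 w7=1 w1=1 w3=1 w5=0 w6=1 clk=1
t7.Δ1 w0=0 w2=0 w8=0 w7=1 w1=1 w3=1 w5=0 w6=1 clk=0
t8.Δ0 w0=0 w2=0 w8=0 w7=1 w1=1 w3=1 w5=0 w6=1 clk=0
t8.Δ1 w0=0 w2=0 w8=0 w7=1 w1=1 w3=1 w5=0 w6=1 clk=1
t8.Δ2 w0=0 w2=0 w8=0 w7=1 w1=1 w3=1 w5=1 w6=1 clk=1
t8.Δ3 w0=0 w2=0 w8=0 w7=1 w1=0 w3=1 w5=1 w6=1 clk=1
t9.Δ0 w0=0 w2=0 w8=0 w7=1 w1=0 w3=1 w5=1 w6=1 clk=1
t9.Δ1 w0=0 w2=0 w8=0 w7=1 w1=0 w3=1 w5=1 w6=1 clk=0
t10.Δ0 w0=0 w2=0 w8=0 w7=1 w1=0 w3=1 w5=1 w6=1 clk=0
t10.Δ1 w0=0 w2=0 w8=0 w7=1 w1=0 w3=1 w5=1 w6=1 clk=1
t10.Δ2 w0=0 w2=0 w8=0 w7=1 w1=0 w3=1 w5=0 w6=1 clk=1
t10.Δ3 w0=0 w2=0 w8=0 w7=1 w1=1 w3=1 w5=0 w6=1 clk=1
t11.Δ0 w0=0 w2=0 w8=0 w7=1 w1=1 w3=1 w5=0 w6=1 clk=1
t11.Δ1 w0=0 w2=0 w8=0 w7=1 w1=1 w3=1 w5=0 w6=1 clk=0
t12.Δ0 w0=0 w2=0 w8=0 w7=1 w1=1 w3=1 w5=0 w6=1 clk=0
t12.Δ1 w0=0 w2=0 w8=0 w7=1 w1=1 w3=1 w5=0 w6=1 clk=1
t12.Δ2 w0=0 w2=0 w8=0 w7=1 w1=1 w3=1 w5=1 w6=1 clk=1
t12.Δ3 w0=0 w2=0 w8=0 w7=1 w1=0 w3=1 w5=1 w6=1 clk=1
t13.Δ0 w0=0 w2=0 w8=0 w7=1 w1=0 w3=1 w5=1 w6=1 clk=1
t13.Δ1 w0=0 w2=0 w8=0 w7=1 w1=0 w3=1 w5=1 w6=1 clk=0
t14.Δ0 w0=0 w2=0 w8=0 w7=1 w1=0 w3=1 w5=1 w6=1 clk=0
t14.Δ1 w0=0 w2=0 w8=0 w7=1 w1=0 w3=1 w5=1 w6=1 clk=1
t14.Δ2 w0=0 w2=0 w8=0 w7=1 w1=0 w3=1 w5=0 w6=1 clk=1
t14.Δ3 w0=0 w2=0 w8=0 w7=1 w1=1 w3=1 w5=0 w6=1 clk=1
t15.Δ0 w0=0 w2=0 w8=0 w7=1 w1=1 w3=1 w5=0 w6=1 clk=1
t15.Δ1 w0=0 w2=0 w8=0 w7=1 w1=1 w3=1 w5=0 w6=1 clk=0
t16.Δ0 w0=0 w2=0 w8=0 w7=1 w1=1 w3=1 w5=0 w6=1 clk=0
t16.Δ1 w0=0 w2=0 w8=0 w7=1 w1=1 w3=1 w5=0 w6=1 clk=1
t16.Δ2 w0=0 w2=0 w8=0 w7=1 w1=1 w3=1 w5=1 w6=1 clk=1
t16.Δ3 w0=0 w2=0 w8=0 w7=1 w1=0 w3=1 w5=1 w6=1 clk=1
t17.Δ0 w0=0 w2=0 w8=0 w7=1 w1=0 w3=1 w5=1 w6=1 clk=1
t17.Δ1 w0=0 w2=0 w8=0 w7=1 w1=0 w3=1 w5=1 w6=1 clk=0
t18.Δ0 w0=0 w2=0 w8=0 w7=1 w1=0 w3=1 w5=1 w6=1 clk=0
t18.Δ1 w0=0 w2=0 w8=0 w7=1 w1=0 w3=1 w5=1 w6=1 clk=1
t18.Δ2 w0=0 w2=0 w8=0 w7=1 w1=0 w3=1 w5=0 w6=1 clk=1
t18.Δ3 w0=0 w2=0 w8=0 w7=1 w1=1 w3=1 w5=0 w6=1 clk=1
t19.Δ0 w0=0 w2=0 w8=0 w7=1 w1=1 w3=1 w5=0 w6=1 clk=1
t19.Δ1 w0=0 w2=0 w8=0 w7=1 w1=1 w3=1 w5=0 w6=1 clk=0

3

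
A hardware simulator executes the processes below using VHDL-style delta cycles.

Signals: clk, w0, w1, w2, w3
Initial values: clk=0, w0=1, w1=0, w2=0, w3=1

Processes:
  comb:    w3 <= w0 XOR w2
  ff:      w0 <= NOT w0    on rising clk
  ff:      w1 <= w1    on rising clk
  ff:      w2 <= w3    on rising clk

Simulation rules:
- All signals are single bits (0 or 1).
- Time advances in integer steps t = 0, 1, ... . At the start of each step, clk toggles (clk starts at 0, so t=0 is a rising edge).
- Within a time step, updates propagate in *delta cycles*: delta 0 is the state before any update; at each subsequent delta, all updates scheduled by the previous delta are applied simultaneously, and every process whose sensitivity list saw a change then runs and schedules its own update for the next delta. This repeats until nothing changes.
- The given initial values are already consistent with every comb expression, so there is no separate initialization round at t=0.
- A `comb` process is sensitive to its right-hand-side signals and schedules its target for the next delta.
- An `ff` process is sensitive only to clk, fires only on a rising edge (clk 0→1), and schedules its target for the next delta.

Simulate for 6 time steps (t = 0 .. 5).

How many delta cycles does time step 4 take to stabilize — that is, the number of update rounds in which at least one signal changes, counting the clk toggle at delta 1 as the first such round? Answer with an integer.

t=0 Δ0: clk=0 w3=1 w2=0 w0=1 w1=0
  Δ1: clk:0→1
  Δ2: w2:0→1, w0:1→0
  (2Δ to stable)
t=1 Δ0: clk=1 w3=1 w2=1 w0=0 w1=0
  Δ1: clk:1→0
  (1Δ to stable)
t=2 Δ0: clk=0 w3=1 w2=1 w0=0 w1=0
  Δ1: clk:0→1
  Δ2: w0:0→1
  Δ3: w3:1→0
  (3Δ to stable)
t=3 Δ0: clk=1 w3=0 w2=1 w0=1 w1=0
  Δ1: clk:1→0
  (1Δ to stable)
t=4 Δ0: clk=0 w3=0 w2=1 w0=1 w1=0
  Δ1: clk:0→1
  Δ2: w2:1→0, w0:1→0
  (2Δ to stable)
t=5 Δ0: clk=1 w3=0 w2=0 w0=0 w1=0
  Δ1: clk:1→0
  (1Δ to stable)

2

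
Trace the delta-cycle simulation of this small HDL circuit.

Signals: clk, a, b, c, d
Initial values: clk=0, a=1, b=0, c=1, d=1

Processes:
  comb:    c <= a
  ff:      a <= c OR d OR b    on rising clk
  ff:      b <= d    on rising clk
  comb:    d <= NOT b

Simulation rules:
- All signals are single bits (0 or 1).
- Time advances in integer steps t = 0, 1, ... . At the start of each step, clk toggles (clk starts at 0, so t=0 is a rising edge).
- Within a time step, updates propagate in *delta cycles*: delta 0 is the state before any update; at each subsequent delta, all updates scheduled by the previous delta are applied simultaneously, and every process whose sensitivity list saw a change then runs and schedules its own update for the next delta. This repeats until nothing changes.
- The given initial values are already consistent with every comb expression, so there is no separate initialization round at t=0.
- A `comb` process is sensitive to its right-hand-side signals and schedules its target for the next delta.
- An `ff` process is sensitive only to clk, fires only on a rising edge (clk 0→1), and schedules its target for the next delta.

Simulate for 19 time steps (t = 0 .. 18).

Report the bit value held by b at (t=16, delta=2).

1

t0.Δ0 b=0 c=1 d=1 a=1 clk=0
t0.Δ1 b=0 c=1 d=1 a=1 clk=1
t0.Δ2 b=1 c=1 d=1 a=1 clk=1
t0.Δ3 b=1 c=1 d=0 a=1 clk=1
t1.Δ0 b=1 c=1 d=0 a=1 clk=1
t1.Δ1 b=1 c=1 d=0 a=1 clk=0
t2.Δ0 b=1 c=1 d=0 a=1 clk=0
t2.Δ1 b=1 c=1 d=0 a=1 clk=1
t2.Δ2 b=0 c=1 d=0 a=1 clk=1
t2.Δ3 b=0 c=1 d=1 a=1 clk=1
t3.Δ0 b=0 c=1 d=1 a=1 clk=1
t3.Δ1 b=0 c=1 d=1 a=1 clk=0
t4.Δ0 b=0 c=1 d=1 a=1 clk=0
t4.Δ1 b=0 c=1 d=1 a=1 clk=1
t4.Δ2 b=1 c=1 d=1 a=1 clk=1
t4.Δ3 b=1 c=1 d=0 a=1 clk=1
t5.Δ0 b=1 c=1 d=0 a=1 clk=1
t5.Δ1 b=1 c=1 d=0 a=1 clk=0
t6.Δ0 b=1 c=1 d=0 a=1 clk=0
t6.Δ1 b=1 c=1 d=0 a=1 clk=1
t6.Δ2 b=0 c=1 d=0 a=1 clk=1
t6.Δ3 b=0 c=1 d=1 a=1 clk=1
t7.Δ0 b=0 c=1 d=1 a=1 clk=1
t7.Δ1 b=0 c=1 d=1 a=1 clk=0
t8.Δ0 b=0 c=1 d=1 a=1 clk=0
t8.Δ1 b=0 c=1 d=1 a=1 clk=1
t8.Δ2 b=1 c=1 d=1 a=1 clk=1
t8.Δ3 b=1 c=1 d=0 a=1 clk=1
t9.Δ0 b=1 c=1 d=0 a=1 clk=1
t9.Δ1 b=1 c=1 d=0 a=1 clk=0
t10.Δ0 b=1 c=1 d=0 a=1 clk=0
t10.Δ1 b=1 c=1 d=0 a=1 clk=1
t10.Δ2 b=0 c=1 d=0 a=1 clk=1
t10.Δ3 b=0 c=1 d=1 a=1 clk=1
t11.Δ0 b=0 c=1 d=1 a=1 clk=1
t11.Δ1 b=0 c=1 d=1 a=1 clk=0
t12.Δ0 b=0 c=1 d=1 a=1 clk=0
t12.Δ1 b=0 c=1 d=1 a=1 clk=1
t12.Δ2 b=1 c=1 d=1 a=1 clk=1
t12.Δ3 b=1 c=1 d=0 a=1 clk=1
t13.Δ0 b=1 c=1 d=0 a=1 clk=1
t13.Δ1 b=1 c=1 d=0 a=1 clk=0
t14.Δ0 b=1 c=1 d=0 a=1 clk=0
t14.Δ1 b=1 c=1 d=0 a=1 clk=1
t14.Δ2 b=0 c=1 d=0 a=1 clk=1
t14.Δ3 b=0 c=1 d=1 a=1 clk=1
t15.Δ0 b=0 c=1 d=1 a=1 clk=1
t15.Δ1 b=0 c=1 d=1 a=1 clk=0
t16.Δ0 b=0 c=1 d=1 a=1 clk=0
t16.Δ1 b=0 c=1 d=1 a=1 clk=1
t16.Δ2 b=1 c=1 d=1 a=1 clk=1
t16.Δ3 b=1 c=1 d=0 a=1 clk=1
t17.Δ0 b=1 c=1 d=0 a=1 clk=1
t17.Δ1 b=1 c=1 d=0 a=1 clk=0
t18.Δ0 b=1 c=1 d=0 a=1 clk=0
t18.Δ1 b=1 c=1 d=0 a=1 clk=1
t18.Δ2 b=0 c=1 d=0 a=1 clk=1
t18.Δ3 b=0 c=1 d=1 a=1 clk=1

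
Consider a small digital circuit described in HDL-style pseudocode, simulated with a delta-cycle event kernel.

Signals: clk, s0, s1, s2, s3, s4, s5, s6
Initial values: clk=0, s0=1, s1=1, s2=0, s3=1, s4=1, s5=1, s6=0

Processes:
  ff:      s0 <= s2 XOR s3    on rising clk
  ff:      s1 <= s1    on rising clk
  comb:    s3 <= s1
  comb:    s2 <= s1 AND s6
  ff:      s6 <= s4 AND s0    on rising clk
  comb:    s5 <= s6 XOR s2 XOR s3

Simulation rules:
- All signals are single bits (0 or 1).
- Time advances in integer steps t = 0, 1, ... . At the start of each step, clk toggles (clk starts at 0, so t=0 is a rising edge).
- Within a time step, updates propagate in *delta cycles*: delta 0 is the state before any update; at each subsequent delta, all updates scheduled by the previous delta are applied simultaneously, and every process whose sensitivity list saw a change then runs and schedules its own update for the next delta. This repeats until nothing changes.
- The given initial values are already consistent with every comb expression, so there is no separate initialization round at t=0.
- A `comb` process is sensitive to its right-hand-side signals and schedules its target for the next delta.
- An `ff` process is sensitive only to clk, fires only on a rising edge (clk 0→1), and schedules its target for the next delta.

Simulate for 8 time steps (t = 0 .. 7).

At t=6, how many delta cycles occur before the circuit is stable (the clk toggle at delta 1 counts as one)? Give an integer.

t0.Δ0 s3=1 s2=0 clk=0 s1=1 s5=1 s0=1 s4=1 s6=0
t0.Δ1 s3=1 s2=0 clk=1 s1=1 s5=1 s0=1 s4=1 s6=0
t0.Δ2 s3=1 s2=0 clk=1 s1=1 s5=1 s0=1 s4=1 s6=1
t0.Δ3 s3=1 s2=1 clk=1 s1=1 s5=0 s0=1 s4=1 s6=1
t0.Δ4 s3=1 s2=1 clk=1 s1=1 s5=1 s0=1 s4=1 s6=1
t1.Δ0 s3=1 s2=1 clk=1 s1=1 s5=1 s0=1 s4=1 s6=1
t1.Δ1 s3=1 s2=1 clk=0 s1=1 s5=1 s0=1 s4=1 s6=1
t2.Δ0 s3=1 s2=1 clk=0 s1=1 s5=1 s0=1 s4=1 s6=1
t2.Δ1 s3=1 s2=1 clk=1 s1=1 s5=1 s0=1 s4=1 s6=1
t2.Δ2 s3=1 s2=1 clk=1 s1=1 s5=1 s0=0 s4=1 s6=1
t3.Δ0 s3=1 s2=1 clk=1 s1=1 s5=1 s0=0 s4=1 s6=1
t3.Δ1 s3=1 s2=1 clk=0 s1=1 s5=1 s0=0 s4=1 s6=1
t4.Δ0 s3=1 s2=1 clk=0 s1=1 s5=1 s0=0 s4=1 s6=1
t4.Δ1 s3=1 s2=1 clk=1 s1=1 s5=1 s0=0 s4=1 s6=1
t4.Δ2 s3=1 s2=1 clk=1 s1=1 s5=1 s0=0 s4=1 s6=0
t4.Δ3 s3=1 s2=0 clk=1 s1=1 s5=0 s0=0 s4=1 s6=0
t4.Δ4 s3=1 s2=0 clk=1 s1=1 s5=1 s0=0 s4=1 s6=0
t5.Δ0 s3=1 s2=0 clk=1 s1=1 s5=1 s0=0 s4=1 s6=0
t5.Δ1 s3=1 s2=0 clk=0 s1=1 s5=1 s0=0 s4=1 s6=0
t6.Δ0 s3=1 s2=0 clk=0 s1=1 s5=1 s0=0 s4=1 s6=0
t6.Δ1 s3=1 s2=0 clk=1 s1=1 s5=1 s0=0 s4=1 s6=0
t6.Δ2 s3=1 s2=0 clk=1 s1=1 s5=1 s0=1 s4=1 s6=0
t7.Δ0 s3=1 s2=0 clk=1 s1=1 s5=1 s0=1 s4=1 s6=0
t7.Δ1 s3=1 s2=0 clk=0 s1=1 s5=1 s0=1 s4=1 s6=0

2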